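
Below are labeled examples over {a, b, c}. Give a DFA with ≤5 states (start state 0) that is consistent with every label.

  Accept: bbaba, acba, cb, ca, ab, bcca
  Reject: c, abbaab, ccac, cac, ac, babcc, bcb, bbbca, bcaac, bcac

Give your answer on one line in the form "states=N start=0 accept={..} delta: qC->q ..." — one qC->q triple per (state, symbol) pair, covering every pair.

Grow the machine one transition at a time. Run the examples from 0; the earliest place one falls off (shortest prefix, ties alphabetical) gets sent to the lowest-numbered state that keeps every Accept/Reject pair distinguishable — a pair clashes when both reach the same state with identical unread suffix — and to a fresh state only if none does.
a: 0a undefined. 0a->0: ok.
b: 0b undefined. 0b->0: no, bbaba/abbaab meet in 0. Open state 1: 0b->1.
c: 0c undefined. 0c->0: no, ca/c meet in 0. 0c->1: no, ab/c meet in 1. Open state 2: 0c->2.
ba: 1a undefined. 1a->0: ok.
bb: 1b undefined. 1b->0: no, ab/abbaab meet in 1. 1b->1: no, ab/abbaab meet in 1. 1b->2: ok.
bc: 1c undefined. 1c->0: no, ab/bcb meet in 1. 1c->1: no, ab/babcc meet in 1. 1c->2: no, cb/bcb meet in 2 with "b" left. Open state 3: 1c->3.
ca: 2a undefined. 2a->0: no, ab/abbaab meet in 1. 2a->1: no, bbaba/abbaab meet in 1. 2a->2: no, cb/abbaab meet in 2 with "b" left. 2a->3: ok.
cb: 2b undefined. 2b->0: no, ca/bbbca meet in 3. 2b->1: ok.
cc: 2c undefined. 2c->0: ok.
bca: 3a undefined. 3a->0: no, acba/bbbca meet in 0. 3a->1: no, cb/bbbca meet in 1. 3a->2: no, acba/bcac meet in 0. 3a->3: no, ca/bbbca meet in 3. Open state 4: 3a->4.
bcb: 3b undefined. 3b->0: no, bbaba/bcb meet in 0. 3b->1: no, cb/bcb meet in 1. 3b->2: ok.
bcc: 3c undefined. 3c->0: no, acba/cac meet in 0. 3c->1: no, cb/cac meet in 1. 3c->2: ok.
bcaa: 4a undefined. 4a->0: ok.
bcac: 4c undefined. 4c->0: no, acba/bcac meet in 0. 4c->1: no, cb/bcac meet in 1. 4c->2: ok.
abbaab: 4b undefined. 4b->0: no, acba/abbaab meet in 0. 4b->1: no, cb/abbaab meet in 1. 4b->2: ok.
All examples now run through 5 states with every (state, symbol) defined. Accept strings end in {0,1,3}, Reject strings end in {2,4}; accept={0,1,3}.

states=5 start=0 accept={0,1,3} delta: 0a->0 0b->1 0c->2 1a->0 1b->2 1c->3 2a->3 2b->1 2c->0 3a->4 3b->2 3c->2 4a->0 4b->2 4c->2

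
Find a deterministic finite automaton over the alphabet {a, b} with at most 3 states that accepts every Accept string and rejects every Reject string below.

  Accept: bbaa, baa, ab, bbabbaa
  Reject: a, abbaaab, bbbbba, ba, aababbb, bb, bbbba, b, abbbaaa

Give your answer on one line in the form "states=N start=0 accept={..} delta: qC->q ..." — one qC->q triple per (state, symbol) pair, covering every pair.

states=3 start=0 accept={2} delta: 0a->1 0b->0 1a->2 1b->2 2a->0 2b->0

State merging on the prefix tree: take the shortest (then alphabetical) example prefix whose next move is undefined and point that move at state 0, else 1, else 2, ...; a target is out if some Accept/Reject pair would then sit in one state with the same input left (inseparable). If every existing state is out, open a new one.
a: 0a undefined. 0a->0: no, ab/b meet in 0 with "b" left. Open state 1: 0a->1.
b: 0b undefined. 0b->0: ok.
aa: 1a undefined. 1a->0: no, bbaa/bb meet in 0. 1a->1: no, bbaa/a meet in 1. Open state 2: 1a->2.
ab: 1b undefined. 1b->0: no, ab/bb meet in 0. 1b->1: no, ab/a meet in 1. 1b->2: ok.
aab: 2b undefined. 2b->0: ok.
abbaaa: 2a undefined. 2a->0: ok.
All examples now run through 3 states with every (state, symbol) defined. Accept strings end in {2}, Reject strings end in {0,1}; accept={2}.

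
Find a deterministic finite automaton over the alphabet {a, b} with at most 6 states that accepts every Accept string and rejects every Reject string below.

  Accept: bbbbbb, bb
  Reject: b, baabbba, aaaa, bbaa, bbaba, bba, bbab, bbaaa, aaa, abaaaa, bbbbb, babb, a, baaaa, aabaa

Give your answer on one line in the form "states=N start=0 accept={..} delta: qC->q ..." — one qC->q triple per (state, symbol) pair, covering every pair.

Fold the examples into a partial DFA from state 0: repeatedly fix the first undefined (state, symbol) met by the shortest-then-alphabetical prefix, trying targets in increasing order and rejecting any under which an Accept and a Reject string meet in one state with the same remainder; add a state when all current targets are rejected. Accepting states are where Accept strings end.
a: 0a undefined. 0a->0: ok.
b: 0b undefined. 0b->0: no, bbbbbb/b meet in 0. Open state 1: 0b->1.
ba: 1a undefined. 1a->0: no, bb/babb meet in 1 with "b" left. 1a->1: ok.
bb: 1b undefined. 1b->0: no, bbbbbb/baabbba meet in 0. 1b->1: no, bbbbbb/b meet in 1. Open state 2: 1b->2.
bba: 2a undefined. 2a->0: ok.
bbb: 2b undefined. 2b->0: no, bbbbbb/aaaa meet in 0. 2b->1: ok.
All examples now run through 3 states with every (state, symbol) defined. Accept strings end in {2}, Reject strings end in {0,1}; accept={2}.

states=3 start=0 accept={2} delta: 0a->0 0b->1 1a->1 1b->2 2a->0 2b->1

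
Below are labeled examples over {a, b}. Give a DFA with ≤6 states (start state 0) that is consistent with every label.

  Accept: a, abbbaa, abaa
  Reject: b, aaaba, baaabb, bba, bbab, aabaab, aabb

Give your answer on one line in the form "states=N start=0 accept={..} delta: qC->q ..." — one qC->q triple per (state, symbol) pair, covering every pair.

Grow the machine one transition at a time. Run the examples from 0; the earliest place one falls off (shortest prefix, ties alphabetical) gets sent to the lowest-numbered state that keeps every Accept/Reject pair distinguishable — a pair clashes when both reach the same state with identical unread suffix — and to a fresh state only if none does.
a: 0a undefined. 0a->0: ok.
b: 0b undefined. 0b->0: no, a/b meet in 0. Open state 1: 0b->1.
ba: 1a undefined. 1a->0: no, a/aaaba meet in 0. 1a->1: no, abaa/b meet in 1. Open state 2: 1a->2.
bb: 1b undefined. 1b->0: no, a/bba meet in 0. 1b->1: ok.
baa: 2a undefined. 2a->0: ok.
bbab: 2b undefined. 2b->0: no, a/bbab meet in 0. 2b->1: ok.
All examples now run through 3 states with every (state, symbol) defined. Accept strings end in {0}, Reject strings end in {1,2}; accept={0}.

states=3 start=0 accept={0} delta: 0a->0 0b->1 1a->2 1b->1 2a->0 2b->1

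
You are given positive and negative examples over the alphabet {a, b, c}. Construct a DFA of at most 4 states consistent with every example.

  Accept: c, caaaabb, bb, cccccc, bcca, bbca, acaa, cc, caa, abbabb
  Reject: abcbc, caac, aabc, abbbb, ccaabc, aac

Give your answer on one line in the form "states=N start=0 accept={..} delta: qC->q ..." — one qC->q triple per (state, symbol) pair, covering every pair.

State merging on the prefix tree: take the shortest (then alphabetical) example prefix whose next move is undefined and point that move at state 0, else 1, else 2, ...; a target is out if some Accept/Reject pair would then sit in one state with the same input left (inseparable). If every existing state is out, open a new one.
a: 0a undefined. 0a->0: no, c/aac meet in 0 with "c" left. Open state 1: 0a->1.
b: 0b undefined. 0b->0: ok.
c: 0c undefined. 0c->0: ok.
aa: 1a undefined. 1a->0: no, c/caac meet in 0. 1a->1: ok.
ab: 1b undefined. 1b->0: no, c/abcbc meet in 0. 1b->1: no, caaaabb/abbbb meet in 1. Open state 2: 1b->2.
ac: 1c undefined. 1c->0: no, c/caac meet in 0. 1c->1: no, bcca/caac meet in 1. 1c->2: ok.
abb: 2b undefined. 2b->0: no, c/abbbb meet in 0. 2b->1: no, caaaabb/abbbb meet in 1. 2b->2: no, caaaabb/caac meet in 2. Open state 3: 2b->3.
abc: 2c undefined. 2c->0: no, c/abcbc meet in 0. 2c->1: no, bcca/abcbc meet in 1. 2c->2: ok.
aca: 2a undefined. 2a->0: ok.
abba: 3a undefined. 3a->0: ok.
abbb: 3b undefined. 3b->0: no, c/abbbb meet in 0. 3b->1: ok.
abcbc: 3c undefined. 3c->0: no, c/abcbc meet in 0. 3c->1: no, bcca/abcbc meet in 1. 3c->2: ok.
All examples now run through 4 states with every (state, symbol) defined. Accept strings end in {0,1,3}, Reject strings end in {2}; accept={0,1,3}.

states=4 start=0 accept={0,1,3} delta: 0a->1 0b->0 0c->0 1a->1 1b->2 1c->2 2a->0 2b->3 2c->2 3a->0 3b->1 3c->2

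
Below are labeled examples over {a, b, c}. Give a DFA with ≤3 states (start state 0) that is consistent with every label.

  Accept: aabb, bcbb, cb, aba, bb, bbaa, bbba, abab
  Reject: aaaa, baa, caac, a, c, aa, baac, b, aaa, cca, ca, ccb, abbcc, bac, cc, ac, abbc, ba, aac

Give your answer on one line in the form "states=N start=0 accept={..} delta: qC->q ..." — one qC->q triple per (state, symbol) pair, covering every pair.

Fold the examples into a partial DFA from state 0: repeatedly fix the first undefined (state, symbol) met by the shortest-then-alphabetical prefix, trying targets in increasing order and rejecting any under which an Accept and a Reject string meet in one state with the same remainder; add a state when all current targets are rejected. Accepting states are where Accept strings end.
a: 0a undefined. 0a->0: no, aba/ba meet in 0 with "ba" left. Open state 1: 0a->1.
b: 0b undefined. 0b->0: no, bb/b meet in 0. 0b->1: ok.
c: 0c undefined. 0c->0: no, cb/a meet in 1. 0c->1: ok.
aa: 1a undefined. 1a->0: ok.
ab: 1b undefined. 1b->0: no, aabb/aaaa meet in 0. 1b->1: no, aabb/baa meet in 1. Open state 2: 1b->2.
ac: 1c undefined. 1c->0: ok.
aba: 2a undefined. 2a->0: no, aba/aaaa meet in 0. 2a->1: no, aba/baa meet in 1. 2a->2: ok.
abb: 2b undefined. 2b->0: no, bbba/baa meet in 1. 2b->1: no, bbba/aaaa meet in 0. 2b->2: ok.
abbc: 2c undefined. 2c->0: ok.
All examples now run through 3 states with every (state, symbol) defined. Accept strings end in {2}, Reject strings end in {0,1}; accept={2}.

states=3 start=0 accept={2} delta: 0a->1 0b->1 0c->1 1a->0 1b->2 1c->0 2a->2 2b->2 2c->0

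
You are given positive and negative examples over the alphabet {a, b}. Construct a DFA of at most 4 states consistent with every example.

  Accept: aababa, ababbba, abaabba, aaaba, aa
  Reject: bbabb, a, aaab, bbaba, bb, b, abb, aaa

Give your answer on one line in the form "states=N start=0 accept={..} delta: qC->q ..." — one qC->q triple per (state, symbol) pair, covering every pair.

states=4 start=0 accept={2} delta: 0a->1 0b->0 1a->2 1b->2 2a->3 2b->1 3a->1 3b->1

Grow the machine one transition at a time. Run the examples from 0; the earliest place one falls off (shortest prefix, ties alphabetical) gets sent to the lowest-numbered state that keeps every Accept/Reject pair distinguishable — a pair clashes when both reach the same state with identical unread suffix — and to a fresh state only if none does.
a: 0a undefined. 0a->0: no, aa/a meet in 0. Open state 1: 0a->1.
b: 0b undefined. 0b->0: ok.
aa: 1a undefined. 1a->0: no, aababa/bbaba meet in 1 with "ba" left. 1a->1: no, aaaba/bbaba meet in 1 with "ba" left. Open state 2: 1a->2.
ab: 1b undefined. 1b->0: no, ababbba/a meet in 1. 1b->1: no, aa/bbaba meet in 2. 1b->2: ok.
aaa: 2a undefined. 2a->0: no, ababbba/a meet in 1. 2a->1: no, aaaba/a meet in 1. 2a->2: no, aa/bbaba meet in 2. Open state 3: 2a->3.
aab: 2b undefined. 2b->0: no, aababa/bbaba meet in 3. 2b->1: ok.
aaab: 3b undefined. 3b->0: no, ababbba/bbabb meet in 1. 3b->1: ok.
abaa: 3a undefined. 3a->0: no, abaabba/bbabb meet in 1. 3a->1: ok.
All examples now run through 4 states with every (state, symbol) defined. Accept strings end in {2}, Reject strings end in {0,1,3}; accept={2}.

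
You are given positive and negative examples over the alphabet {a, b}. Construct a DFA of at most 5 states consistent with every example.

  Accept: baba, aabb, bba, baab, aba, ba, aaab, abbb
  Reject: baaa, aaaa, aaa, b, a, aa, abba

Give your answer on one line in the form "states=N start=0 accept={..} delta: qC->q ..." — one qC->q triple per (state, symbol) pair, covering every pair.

states=5 start=0 accept={3,4} delta: 0a->1 0b->2 1a->0 1b->3 2a->4 2b->3 3a->3 3b->1 4a->1 4b->2

Grow the machine one transition at a time. Run the examples from 0; the earliest place one falls off (shortest prefix, ties alphabetical) gets sent to the lowest-numbered state that keeps every Accept/Reject pair distinguishable — a pair clashes when both reach the same state with identical unread suffix — and to a fresh state only if none does.
a: 0a undefined. 0a->0: no, bba/abba meet in 0 with "bba" left. Open state 1: 0a->1.
b: 0b undefined. 0b->0: no, bba/a meet in 1. 0b->1: no, ba/aa meet in 1 with "a" left. Open state 2: 0b->2.
aa: 1a undefined. 1a->0: ok.
ab: 1b undefined. 1b->0: no, aba/aaa meet in 1. 1b->1: no, aba/aaaa meet in 0. 1b->2: no, bba/abba meet in 2 with "ba" left. Open state 3: 1b->3.
ba: 2a undefined. 2a->0: no, baba/baaa meet in 0. 2a->1: no, baab/b meet in 2. 2a->2: no, ba/baaa meet in 2. 2a->3: no, baba/abba meet in 3 with "ba" left. Open state 4: 2a->4.
bb: 2b undefined. 2b->0: no, aabb/aaaa meet in 0. 2b->1: no, aabb/aaa meet in 1. 2b->2: no, aabb/b meet in 2. 2b->3: ok.
aba: 3a undefined. 3a->0: no, bba/aaaa meet in 0. 3a->1: no, bba/aaa meet in 1. 3a->2: no, bba/b meet in 2. 3a->3: ok.
abb: 3b undefined. 3b->0: no, abbb/b meet in 2. 3b->1: ok.
baa: 4a undefined. 4a->0: no, baab/b meet in 2. 4a->1: ok.
bab: 4b undefined. 4b->0: no, baba/aaa meet in 1. 4b->1: no, baba/baaa meet in 0. 4b->2: ok.
All examples now run through 5 states with every (state, symbol) defined. Accept strings end in {3,4}, Reject strings end in {0,1,2}; accept={3,4}.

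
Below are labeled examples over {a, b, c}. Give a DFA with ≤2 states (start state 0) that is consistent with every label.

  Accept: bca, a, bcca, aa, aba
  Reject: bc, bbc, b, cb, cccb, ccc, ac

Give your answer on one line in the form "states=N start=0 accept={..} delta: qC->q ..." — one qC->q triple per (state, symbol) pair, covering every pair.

State merging on the prefix tree: take the shortest (then alphabetical) example prefix whose next move is undefined and point that move at state 0, else 1, else 2, ...; a target is out if some Accept/Reject pair would then sit in one state with the same input left (inseparable). If every existing state is out, open a new one.
a: 0a undefined. 0a->0: ok.
b: 0b undefined. 0b->0: no, a/b meet in 0. Open state 1: 0b->1.
c: 0c undefined. 0c->0: no, a/ccc meet in 0. 0c->1: ok.
bb: 1b undefined. 1b->0: no, a/cb meet in 0. 1b->1: ok.
bc: 1c undefined. 1c->0: no, bca/bc meet in 0. 1c->1: ok.
aba: 1a undefined. 1a->0: ok.
All examples now run through 2 states with every (state, symbol) defined. Accept strings end in {0}, Reject strings end in {1}; accept={0}.

states=2 start=0 accept={0} delta: 0a->0 0b->1 0c->1 1a->0 1b->1 1c->1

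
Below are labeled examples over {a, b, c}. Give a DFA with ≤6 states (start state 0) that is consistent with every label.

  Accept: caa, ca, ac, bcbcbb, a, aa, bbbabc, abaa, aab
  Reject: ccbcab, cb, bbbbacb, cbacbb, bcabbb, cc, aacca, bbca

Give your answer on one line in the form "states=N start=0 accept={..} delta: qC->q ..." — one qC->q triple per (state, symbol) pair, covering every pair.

State merging on the prefix tree: take the shortest (then alphabetical) example prefix whose next move is undefined and point that move at state 0, else 1, else 2, ...; a target is out if some Accept/Reject pair would then sit in one state with the same input left (inseparable). If every existing state is out, open a new one.
a: 0a undefined. 0a->0: ok.
b: 0b undefined. 0b->0: no, ca/bbca meet in 0 with "ca" left. Open state 1: 0b->1.
c: 0c undefined. 0c->0: no, caa/cc meet in 0. 0c->1: ok.
bb: 1b undefined. 1b->0: no, ca/bbca meet in 1 with "a" left. 1b->1: no, ac/cb meet in 1. Open state 2: 1b->2.
bc: 1c undefined. 1c->0: no, ac/ccbcab meet in 1. 1c->1: no, ca/aacca meet in 1 with "a" left. 1c->2: ok.
ca: 1a undefined. 1a->0: ok.
bbb: 2b undefined. 2b->0: no, ac/ccbcab meet in 1. 2b->1: no, bcbcbb/cb meet in 2. 2b->2: ok.
bbc: 2c undefined. 2c->0: no, caa/bbca meet in 0. 2c->1: no, caa/bbca meet in 0. 2c->2: no, bcbcbb/cb meet in 2. Open state 3: 2c->3.
bca: 2a undefined. 2a->0: no, caa/aacca meet in 0. 2a->1: no, ac/aacca meet in 1. 2a->2: no, bcbcbb/cbacbb meet in 3 with "bb" left. 2a->3: ok.
bbca: 3a undefined. 3a->0: no, caa/bbca meet in 0. 3a->1: no, ac/bbca meet in 1. 3a->2: ok.
bcab: 3b undefined. 3b->0: ok.
cbac: 3c undefined. 3c->0: no, ac/bbbbacb meet in 1. 3c->1: ok.
All examples now run through 4 states with every (state, symbol) defined. Accept strings end in {0,1}, Reject strings end in {2,3}; accept={0,1}.

states=4 start=0 accept={0,1} delta: 0a->0 0b->1 0c->1 1a->0 1b->2 1c->2 2a->3 2b->2 2c->3 3a->2 3b->0 3c->1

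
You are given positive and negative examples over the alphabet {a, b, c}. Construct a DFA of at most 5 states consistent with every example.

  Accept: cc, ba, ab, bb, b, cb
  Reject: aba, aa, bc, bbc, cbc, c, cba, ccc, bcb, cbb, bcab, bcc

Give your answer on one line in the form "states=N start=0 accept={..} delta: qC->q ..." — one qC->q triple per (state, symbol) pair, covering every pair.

states=5 start=0 accept={2,3} delta: 0a->1 0b->2 0c->1 1a->0 1b->3 1c->2 2a->2 2b->2 2c->4 3a->0 3b->0 3c->0 4a->3 4b->0 4c->0

Fold the examples into a partial DFA from state 0: repeatedly fix the first undefined (state, symbol) met by the shortest-then-alphabetical prefix, trying targets in increasing order and rejecting any under which an Accept and a Reject string meet in one state with the same remainder; add a state when all current targets are rejected. Accepting states are where Accept strings end.
a: 0a undefined. 0a->0: no, ba/aba meet in 0 with "ba" left. Open state 1: 0a->1.
b: 0b undefined. 0b->0: no, cc/bcc meet in 0 with "cc" left. 0b->1: no, ba/aa meet in 1 with "a" left. Open state 2: 0b->2.
c: 0c undefined. 0c->0: no, cc/c meet in 0. 0c->1: ok.
aa: 1a undefined. 1a->0: ok.
ab: 1b undefined. 1b->0: no, ab/aa meet in 0. 1b->1: no, cc/cbc meet in 1 with "c" left. 1b->2: no, ba/aba meet in 2 with "a" left. Open state 3: 1b->3.
ba: 2a undefined. 2a->0: no, ba/aa meet in 0. 2a->1: no, ba/c meet in 1. 2a->2: ok.
bb: 2b undefined. 2b->0: no, bb/aa meet in 0. 2b->1: no, cc/bbc meet in 1 with "c" left. 2b->2: ok.
bc: 2c undefined. 2c->0: no, ba/bcb meet in 2. 2c->1: no, cc/bcc meet in 1 with "c" left. 2c->2: no, ba/bc meet in 2. 2c->3: no, ab/bc meet in 3. Open state 4: 2c->4.
cc: 1c undefined. 1c->0: no, cc/aa meet in 0. 1c->1: no, cc/c meet in 1. 1c->2: ok.
aba: 3a undefined. 3a->0: ok.
bca: 4a undefined. 4a->0: no, cc/bcab meet in 2. 4a->1: no, ab/bcab meet in 3. 4a->2: no, cc/bcab meet in 2. 4a->3: ok.
bcb: 4b undefined. 4b->0: ok.
bcc: 4c undefined. 4c->0: ok.
cbb: 3b undefined. 3b->0: ok.
cbc: 3c undefined. 3c->0: ok.
All examples now run through 5 states with every (state, symbol) defined. Accept strings end in {2,3}, Reject strings end in {0,1,4}; accept={2,3}.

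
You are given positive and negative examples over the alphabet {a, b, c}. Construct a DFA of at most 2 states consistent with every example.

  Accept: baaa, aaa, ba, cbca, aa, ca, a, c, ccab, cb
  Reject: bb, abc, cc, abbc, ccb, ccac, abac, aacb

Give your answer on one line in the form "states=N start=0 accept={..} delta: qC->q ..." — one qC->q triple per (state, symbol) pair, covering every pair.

Fold the examples into a partial DFA from state 0: repeatedly fix the first undefined (state, symbol) met by the shortest-then-alphabetical prefix, trying targets in increasing order and rejecting any under which an Accept and a Reject string meet in one state with the same remainder; add a state when all current targets are rejected. Accepting states are where Accept strings end.
a: 0a undefined. 0a->0: no, cb/aacb meet in 0 with "cb" left. Open state 1: 0a->1.
b: 0b undefined. 0b->0: ok.
c: 0c undefined. 0c->0: no, c/bb meet in 0. 0c->1: ok.
aa: 1a undefined. 1a->0: no, aa/bb meet in 0. 1a->1: ok.
ab: 1b undefined. 1b->0: no, baaa/abc meet in 1. 1b->1: ok.
cc: 1c undefined. 1c->0: ok.
All examples now run through 2 states with every (state, symbol) defined. Accept strings end in {1}, Reject strings end in {0}; accept={1}.

states=2 start=0 accept={1} delta: 0a->1 0b->0 0c->1 1a->1 1b->1 1c->0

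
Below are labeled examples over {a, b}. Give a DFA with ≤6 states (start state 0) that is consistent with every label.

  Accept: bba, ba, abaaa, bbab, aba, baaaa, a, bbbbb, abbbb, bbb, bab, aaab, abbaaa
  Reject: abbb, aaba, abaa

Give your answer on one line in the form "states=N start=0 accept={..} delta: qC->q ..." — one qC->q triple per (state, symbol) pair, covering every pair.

states=5 start=0 accept={0,1,3} delta: 0a->1 0b->0 1a->2 1b->3 2a->0 2b->1 3a->1 3b->4 4a->1 4b->2

State merging on the prefix tree: take the shortest (then alphabetical) example prefix whose next move is undefined and point that move at state 0, else 1, else 2, ...; a target is out if some Accept/Reject pair would then sit in one state with the same input left (inseparable). If every existing state is out, open a new one.
a: 0a undefined. 0a->0: no, ba/aaba meet in 0 with "ba" left. Open state 1: 0a->1.
b: 0b undefined. 0b->0: ok.
aa: 1a undefined. 1a->0: no, bba/aaba meet in 1. 1a->1: no, aba/aaba meet in 1 with "ba" left. Open state 2: 1a->2.
ab: 1b undefined. 1b->0: no, bbab/abbb meet in 0. 1b->1: no, bba/abbb meet in 1. 1b->2: no, baaaa/abaa meet in 2 with "aa" left. Open state 3: 1b->3.
aaa: 2a undefined. 2a->0: ok.
aab: 2b undefined. 2b->0: no, bba/aaba meet in 1. 2b->1: ok.
aba: 3a undefined. 3a->0: no, bba/abaa meet in 1. 3a->1: ok.
abb: 3b undefined. 3b->0: no, abaaa/abbb meet in 0. 3b->1: no, bbab/abbb meet in 3. 3b->2: no, bba/abbb meet in 1. 3b->3: no, bbab/abbb meet in 3. Open state 4: 3b->4.
abba: 4a undefined. 4a->0: no, abbaaa/aaba meet in 2. 4a->1: ok.
abbb: 4b undefined. 4b->0: no, abaaa/abbb meet in 0. 4b->1: no, bba/abbb meet in 1. 4b->2: ok.
All examples now run through 5 states with every (state, symbol) defined. Accept strings end in {0,1,3}, Reject strings end in {2}; accept={0,1,3}.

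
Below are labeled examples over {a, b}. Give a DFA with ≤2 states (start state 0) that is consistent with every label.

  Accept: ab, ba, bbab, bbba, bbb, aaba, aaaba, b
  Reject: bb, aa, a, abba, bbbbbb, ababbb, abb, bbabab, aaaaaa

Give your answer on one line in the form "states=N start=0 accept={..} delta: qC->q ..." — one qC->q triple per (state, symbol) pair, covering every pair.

states=2 start=0 accept={1} delta: 0a->0 0b->1 1a->1 1b->0

State merging on the prefix tree: take the shortest (then alphabetical) example prefix whose next move is undefined and point that move at state 0, else 1, else 2, ...; a target is out if some Accept/Reject pair would then sit in one state with the same input left (inseparable). If every existing state is out, open a new one.
a: 0a undefined. 0a->0: ok.
b: 0b undefined. 0b->0: no, ab/bb meet in 0. Open state 1: 0b->1.
ba: 1a undefined. 1a->0: no, ba/aa meet in 0. 1a->1: ok.
bb: 1b undefined. 1b->0: ok.
All examples now run through 2 states with every (state, symbol) defined. Accept strings end in {1}, Reject strings end in {0}; accept={1}.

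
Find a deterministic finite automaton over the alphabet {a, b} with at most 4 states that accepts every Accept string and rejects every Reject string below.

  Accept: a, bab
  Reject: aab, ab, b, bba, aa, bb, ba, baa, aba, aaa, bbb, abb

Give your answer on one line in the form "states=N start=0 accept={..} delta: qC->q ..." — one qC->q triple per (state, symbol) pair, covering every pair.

State merging on the prefix tree: take the shortest (then alphabetical) example prefix whose next move is undefined and point that move at state 0, else 1, else 2, ...; a target is out if some Accept/Reject pair would then sit in one state with the same input left (inseparable). If every existing state is out, open a new one.
a: 0a undefined. 0a->0: no, a/aa meet in 0. Open state 1: 0a->1.
b: 0b undefined. 0b->0: no, a/bba meet in 1. 0b->1: no, a/b meet in 1. Open state 2: 0b->2.
aa: 1a undefined. 1a->0: no, a/aaa meet in 1. 1a->1: no, a/aa meet in 1. 1a->2: ok.
ab: 1b undefined. 1b->0: no, a/aba meet in 1. 1b->1: no, a/ab meet in 1. 1b->2: ok.
ba: 2a undefined. 2a->0: no, a/baa meet in 1. 2a->1: no, a/ba meet in 1. 2a->2: no, bab/aab meet in 2 with "b" left. Open state 3: 2a->3.
bb: 2b undefined. 2b->0: no, a/bba meet in 1. 2b->1: no, a/aab meet in 1. 2b->2: ok.
baa: 3a undefined. 3a->0: ok.
bab: 3b undefined. 3b->0: no, bab/baa meet in 0. 3b->1: ok.
All examples now run through 4 states with every (state, symbol) defined. Accept strings end in {1}, Reject strings end in {0,2,3}; accept={1}.

states=4 start=0 accept={1} delta: 0a->1 0b->2 1a->2 1b->2 2a->3 2b->2 3a->0 3b->1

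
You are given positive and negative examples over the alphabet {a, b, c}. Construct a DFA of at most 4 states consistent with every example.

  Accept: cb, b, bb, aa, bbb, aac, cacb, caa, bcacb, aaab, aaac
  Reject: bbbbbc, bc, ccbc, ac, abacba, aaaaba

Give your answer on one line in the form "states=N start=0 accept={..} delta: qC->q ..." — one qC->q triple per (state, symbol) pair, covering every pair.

states=3 start=0 accept={0,2} delta: 0a->1 0b->0 0c->1 1a->2 1b->0 1c->1 2a->2 2b->0 2c->0

Fold the examples into a partial DFA from state 0: repeatedly fix the first undefined (state, symbol) met by the shortest-then-alphabetical prefix, trying targets in increasing order and rejecting any under which an Accept and a Reject string meet in one state with the same remainder; add a state when all current targets are rejected. Accepting states are where Accept strings end.
a: 0a undefined. 0a->0: no, aac/ac meet in 0 with "c" left. Open state 1: 0a->1.
b: 0b undefined. 0b->0: ok.
c: 0c undefined. 0c->0: no, cb/bbbbbc meet in 0. 0c->1: ok.
aa: 1a undefined. 1a->0: no, aac/bbbbbc meet in 1. 1a->1: no, aa/bbbbbc meet in 1. Open state 2: 1a->2.
ab: 1b undefined. 1b->0: ok.
ac: 1c undefined. 1c->0: no, cb/ac meet in 0. 1c->1: ok.
aaa: 2a undefined. 2a->0: no, aaac/bbbbbc meet in 1. 2a->1: no, caa/bbbbbc meet in 1. 2a->2: ok.
aac: 2c undefined. 2c->0: ok.
aaab: 2b undefined. 2b->0: ok.
All examples now run through 3 states with every (state, symbol) defined. Accept strings end in {0,2}, Reject strings end in {1}; accept={0,2}.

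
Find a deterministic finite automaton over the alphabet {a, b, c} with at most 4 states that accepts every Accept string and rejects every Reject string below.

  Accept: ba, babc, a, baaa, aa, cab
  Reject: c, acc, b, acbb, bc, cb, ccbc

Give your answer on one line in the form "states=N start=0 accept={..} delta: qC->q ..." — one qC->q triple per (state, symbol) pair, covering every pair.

Grow the machine one transition at a time. Run the examples from 0; the earliest place one falls off (shortest prefix, ties alphabetical) gets sent to the lowest-numbered state that keeps every Accept/Reject pair distinguishable — a pair clashes when both reach the same state with identical unread suffix — and to a fresh state only if none does.
a: 0a undefined. 0a->0: ok.
b: 0b undefined. 0b->0: no, ba/b meet in 0. Open state 1: 0b->1.
c: 0c undefined. 0c->0: no, a/c meet in 0. 0c->1: ok.
ba: 1a undefined. 1a->0: no, babc/acc meet in 1 with "c" left. 1a->1: no, ba/c meet in 1. Open state 2: 1a->2.
bc: 1c undefined. 1c->0: no, a/acc meet in 0. 1c->1: ok.
cb: 1b undefined. 1b->0: no, a/cb meet in 0. 1b->1: ok.
baa: 2a undefined. 2a->0: ok.
bab: 2b undefined. 2b->0: no, babc/c meet in 1. 2b->1: no, babc/c meet in 1. 2b->2: ok.
babc: 2c undefined. 2c->0: ok.
All examples now run through 3 states with every (state, symbol) defined. Accept strings end in {0,2}, Reject strings end in {1}; accept={0,2}.

states=3 start=0 accept={0,2} delta: 0a->0 0b->1 0c->1 1a->2 1b->1 1c->1 2a->0 2b->2 2c->0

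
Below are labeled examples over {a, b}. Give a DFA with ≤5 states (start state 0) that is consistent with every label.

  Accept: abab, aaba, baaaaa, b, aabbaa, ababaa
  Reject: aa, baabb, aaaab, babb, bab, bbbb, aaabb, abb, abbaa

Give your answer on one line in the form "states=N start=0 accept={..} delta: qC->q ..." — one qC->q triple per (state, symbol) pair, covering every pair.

states=4 start=0 accept={0,1} delta: 0a->1 0b->1 1a->2 1b->2 2a->0 2b->3 3a->1 3b->2

State merging on the prefix tree: take the shortest (then alphabetical) example prefix whose next move is undefined and point that move at state 0, else 1, else 2, ...; a target is out if some Accept/Reject pair would then sit in one state with the same input left (inseparable). If every existing state is out, open a new one.
a: 0a undefined. 0a->0: no, abab/bab meet in 0 with "bab" left. Open state 1: 0a->1.
b: 0b undefined. 0b->0: no, b/bbbb meet in 0. 0b->1: ok.
aa: 1a undefined. 1a->0: no, aaba/aa meet in 0. 1a->1: no, baaaaa/aa meet in 1. Open state 2: 1a->2.
ab: 1b undefined. 1b->0: no, abab/bbbb meet in 0. 1b->1: no, abab/bab meet in 2 with "b" left. 1b->2: ok.
aaa: 2a undefined. 2a->0: ok.
aab: 2b undefined. 2b->0: no, abab/babb meet in 1. 2b->1: no, abab/bab meet in 1. 2b->2: no, abab/abbaa meet in 1. Open state 3: 2b->3.
aaba: 3a undefined. 3a->0: no, abab/abbaa meet in 1. 3a->1: ok.
aabb: 3b undefined. 3b->0: no, baaaaa/babb meet in 0. 3b->1: no, abab/babb meet in 1. 3b->2: ok.
All examples now run through 4 states with every (state, symbol) defined. Accept strings end in {0,1}, Reject strings end in {2,3}; accept={0,1}.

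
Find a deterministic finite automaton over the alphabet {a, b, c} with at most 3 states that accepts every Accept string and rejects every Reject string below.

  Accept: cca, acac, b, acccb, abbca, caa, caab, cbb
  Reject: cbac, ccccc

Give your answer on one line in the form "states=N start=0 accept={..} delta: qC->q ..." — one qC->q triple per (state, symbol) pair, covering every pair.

Grow the machine one transition at a time. Run the examples from 0; the earliest place one falls off (shortest prefix, ties alphabetical) gets sent to the lowest-numbered state that keeps every Accept/Reject pair distinguishable — a pair clashes when both reach the same state with identical unread suffix — and to a fresh state only if none does.
a: 0a undefined. 0a->0: ok.
b: 0b undefined. 0b->0: ok.
c: 0c undefined. 0c->0: no, cca/cbac meet in 0. Open state 1: 0c->1.
ca: 1a undefined. 1a->0: ok.
cb: 1b undefined. 1b->0: no, acac/cbac meet in 1. 1b->1: no, acac/cbac meet in 1. Open state 2: 1b->2.
cc: 1c undefined. 1c->0: no, acac/ccccc meet in 1. 1c->1: no, acac/ccccc meet in 1. 1c->2: ok.
cba: 2a undefined. 2a->0: no, acac/cbac meet in 1. 2a->1: ok.
cbb: 2b undefined. 2b->0: ok.
ccc: 2c undefined. 2c->0: ok.
All examples now run through 3 states with every (state, symbol) defined. Accept strings end in {0,1}, Reject strings end in {2}; accept={0,1}.

states=3 start=0 accept={0,1} delta: 0a->0 0b->0 0c->1 1a->0 1b->2 1c->2 2a->1 2b->0 2c->0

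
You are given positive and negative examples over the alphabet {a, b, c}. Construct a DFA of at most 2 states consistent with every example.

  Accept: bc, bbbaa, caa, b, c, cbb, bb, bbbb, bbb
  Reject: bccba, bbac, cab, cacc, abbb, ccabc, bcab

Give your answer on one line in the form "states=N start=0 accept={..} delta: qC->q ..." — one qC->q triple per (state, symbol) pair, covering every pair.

states=2 start=0 accept={0} delta: 0a->1 0b->0 0c->0 1a->0 1b->1 1c->1

Fold the examples into a partial DFA from state 0: repeatedly fix the first undefined (state, symbol) met by the shortest-then-alphabetical prefix, trying targets in increasing order and rejecting any under which an Accept and a Reject string meet in one state with the same remainder; add a state when all current targets are rejected. Accepting states are where Accept strings end.
a: 0a undefined. 0a->0: no, bbb/abbb meet in 0 with "bbb" left. Open state 1: 0a->1.
b: 0b undefined. 0b->0: ok.
c: 0c undefined. 0c->0: ok.
ab: 1b undefined. 1b->0: no, bc/cab meet in 0. 1b->1: ok.
caa: 1a undefined. 1a->0: ok.
cac: 1c undefined. 1c->0: no, bc/bbac meet in 0. 1c->1: ok.
All examples now run through 2 states with every (state, symbol) defined. Accept strings end in {0}, Reject strings end in {1}; accept={0}.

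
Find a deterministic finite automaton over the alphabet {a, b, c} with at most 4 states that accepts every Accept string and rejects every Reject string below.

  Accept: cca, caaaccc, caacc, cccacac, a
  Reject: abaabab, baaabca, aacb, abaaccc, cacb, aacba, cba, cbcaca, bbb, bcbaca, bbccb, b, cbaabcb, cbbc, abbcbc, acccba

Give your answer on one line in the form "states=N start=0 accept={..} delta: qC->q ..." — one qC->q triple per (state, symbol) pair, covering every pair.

Fold the examples into a partial DFA from state 0: repeatedly fix the first undefined (state, symbol) met by the shortest-then-alphabetical prefix, trying targets in increasing order and rejecting any under which an Accept and a Reject string meet in one state with the same remainder; add a state when all current targets are rejected. Accepting states are where Accept strings end.
a: 0a undefined. 0a->0: ok.
b: 0b undefined. 0b->0: no, a/abaabab meet in 0. Open state 1: 0b->1.
c: 0c undefined. 0c->0: ok.
ba: 1a undefined. 1a->0: no, cca/abaaccc meet in 0. 1a->1: ok.
bb: 1b undefined. 1b->0: no, cca/baaabca meet in 0. 1b->1: ok.
bc: 1c undefined. 1c->0: no, cca/baaabca meet in 0. 1c->1: ok.
All examples now run through 2 states with every (state, symbol) defined. Accept strings end in {0}, Reject strings end in {1}; accept={0}.

states=2 start=0 accept={0} delta: 0a->0 0b->1 0c->0 1a->1 1b->1 1c->1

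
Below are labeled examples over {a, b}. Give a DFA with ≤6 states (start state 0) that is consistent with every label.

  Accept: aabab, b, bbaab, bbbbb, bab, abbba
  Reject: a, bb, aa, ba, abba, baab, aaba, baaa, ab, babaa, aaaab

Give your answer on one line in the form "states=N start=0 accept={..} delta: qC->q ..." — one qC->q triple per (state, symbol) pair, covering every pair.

states=6 start=0 accept={2,4} delta: 0a->1 0b->2 1a->1 1b->3 2a->0 2b->3 3a->3 3b->4 4a->0 4b->5 5a->2 5b->2

Grow the machine one transition at a time. Run the examples from 0; the earliest place one falls off (shortest prefix, ties alphabetical) gets sent to the lowest-numbered state that keeps every Accept/Reject pair distinguishable — a pair clashes when both reach the same state with identical unread suffix — and to a fresh state only if none does.
a: 0a undefined. 0a->0: no, b/ab meet in 0 with "b" left. Open state 1: 0a->1.
b: 0b undefined. 0b->0: no, b/bb meet in 0. 0b->1: no, b/a meet in 1. Open state 2: 0b->2.
aa: 1a undefined. 1a->0: no, b/aaaab meet in 2. 1a->1: ok.
ab: 1b undefined. 1b->0: no, aabab/ab meet in 0. 1b->1: no, aabab/a meet in 1. 1b->2: no, b/ab meet in 2. Open state 3: 1b->3.
ba: 2a undefined. 2a->0: ok.
bb: 2b undefined. 2b->0: no, bbaab/baab meet in 3. 2b->1: no, bbaab/baab meet in 3. 2b->2: no, b/bb meet in 2. 2b->3: ok.
abb: 3b undefined. 3b->0: no, bbbbb/bb meet in 3. 3b->1: no, bbbbb/a meet in 1. 3b->2: no, abbba/aaba meet in 3 with "a" left. 3b->3: no, bbbbb/bb meet in 3. Open state 4: 3b->4.
bba: 3a undefined. 3a->0: no, bbaab/bb meet in 3. 3a->1: no, aabab/bb meet in 3. 3a->2: no, aabab/bb meet in 3. 3a->3: ok.
abba: 4a undefined. 4a->0: ok.
abbb: 4b undefined. 4b->0: no, abbba/a meet in 1. 4b->1: no, bbbbb/bb meet in 3. 4b->2: no, bbbbb/bb meet in 3. 4b->3: no, abbba/bb meet in 3. 4b->4: no, abbba/ba meet in 0. Open state 5: 4b->5.
abbba: 5a undefined. 5a->0: no, abbba/ba meet in 0. 5a->1: no, abbba/a meet in 1. 5a->2: ok.
bbbbb: 5b undefined. 5b->0: no, bbbbb/ba meet in 0. 5b->1: no, bbbbb/a meet in 1. 5b->2: ok.
All examples now run through 6 states with every (state, symbol) defined. Accept strings end in {2,4}, Reject strings end in {0,1,3}; accept={2,4}.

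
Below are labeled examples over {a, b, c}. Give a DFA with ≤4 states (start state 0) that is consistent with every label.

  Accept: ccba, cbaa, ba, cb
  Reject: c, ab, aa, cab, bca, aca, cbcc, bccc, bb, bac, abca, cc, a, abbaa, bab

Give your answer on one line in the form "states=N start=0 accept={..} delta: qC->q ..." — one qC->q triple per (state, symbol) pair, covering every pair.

Fold the examples into a partial DFA from state 0: repeatedly fix the first undefined (state, symbol) met by the shortest-then-alphabetical prefix, trying targets in increasing order and rejecting any under which an Accept and a Reject string meet in one state with the same remainder; add a state when all current targets are rejected. Accepting states are where Accept strings end.
a: 0a undefined. 0a->0: ok.
b: 0b undefined. 0b->0: no, ba/ab meet in 0. Open state 1: 0b->1.
c: 0c undefined. 0c->0: no, cb/ab meet in 1. 0c->1: no, cbaa/abbaa meet in 1 with "baa" left. Open state 2: 0c->2.
ba: 1a undefined. 1a->0: no, ba/aa meet in 0. 1a->1: no, ba/ab meet in 1. 1a->2: no, ba/c meet in 2. Open state 3: 1a->3.
bb: 1b undefined. 1b->0: ok.
bc: 1c undefined. 1c->0: ok.
ca: 2a undefined. 2a->0: ok.
cb: 2b undefined. 2b->0: no, cbaa/aa meet in 0. 2b->1: no, cb/ab meet in 1. 2b->2: no, cbaa/aa meet in 0. 2b->3: ok.
cc: 2c undefined. 2c->0: ok.
bab: 3b undefined. 3b->0: ok.
bac: 3c undefined. 3c->0: ok.
cba: 3a undefined. 3a->0: no, cbaa/aa meet in 0. 3a->1: ok.
All examples now run through 4 states with every (state, symbol) defined. Accept strings end in {3}, Reject strings end in {0,1,2}; accept={3}.

states=4 start=0 accept={3} delta: 0a->0 0b->1 0c->2 1a->3 1b->0 1c->0 2a->0 2b->3 2c->0 3a->1 3b->0 3c->0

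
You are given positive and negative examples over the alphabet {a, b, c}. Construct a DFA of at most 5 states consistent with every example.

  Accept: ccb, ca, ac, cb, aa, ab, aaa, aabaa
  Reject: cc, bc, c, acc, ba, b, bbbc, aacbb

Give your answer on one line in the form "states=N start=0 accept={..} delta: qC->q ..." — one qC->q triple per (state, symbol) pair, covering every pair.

states=4 start=0 accept={3} delta: 0a->1 0b->0 0c->2 1a->3 1b->3 1c->3 2a->3 2b->3 2c->1 3a->3 3b->0 3c->0

State merging on the prefix tree: take the shortest (then alphabetical) example prefix whose next move is undefined and point that move at state 0, else 1, else 2, ...; a target is out if some Accept/Reject pair would then sit in one state with the same input left (inseparable). If every existing state is out, open a new one.
a: 0a undefined. 0a->0: no, ac/c meet in 0 with "c" left. Open state 1: 0a->1.
b: 0b undefined. 0b->0: ok.
c: 0c undefined. 0c->0: no, ccb/cc meet in 0. 0c->1: no, ac/cc meet in 1 with "c" left. Open state 2: 0c->2.
aa: 1a undefined. 1a->0: no, aa/b meet in 0. 1a->1: no, aa/ba meet in 1. 1a->2: no, aa/bc meet in 2. Open state 3: 1a->3.
ab: 1b undefined. 1b->0: no, ab/b meet in 0. 1b->1: no, ab/ba meet in 1. 1b->2: no, ab/bc meet in 2. 1b->3: ok.
ac: 1c undefined. 1c->0: no, ac/b meet in 0. 1c->1: no, ac/acc meet in 1. 1c->2: no, ac/bc meet in 2. 1c->3: ok.
ca: 2a undefined. 2a->0: no, ca/b meet in 0. 2a->1: no, ca/ba meet in 1. 2a->2: no, ca/bc meet in 2. 2a->3: ok.
cb: 2b undefined. 2b->0: no, cb/b meet in 0. 2b->1: no, cb/ba meet in 1. 2b->2: no, cb/bc meet in 2. 2b->3: ok.
cc: 2c undefined. 2c->0: no, ccb/cc meet in 0. 2c->1: ok.
aaa: 3a undefined. 3a->0: no, aaa/b meet in 0. 3a->1: no, aaa/cc meet in 1. 3a->2: no, aaa/bc meet in 2. 3a->3: ok.
aab: 3b undefined. 3b->0: ok.
aac: 3c undefined. 3c->0: ok.
All examples now run through 4 states with every (state, symbol) defined. Accept strings end in {3}, Reject strings end in {0,1,2}; accept={3}.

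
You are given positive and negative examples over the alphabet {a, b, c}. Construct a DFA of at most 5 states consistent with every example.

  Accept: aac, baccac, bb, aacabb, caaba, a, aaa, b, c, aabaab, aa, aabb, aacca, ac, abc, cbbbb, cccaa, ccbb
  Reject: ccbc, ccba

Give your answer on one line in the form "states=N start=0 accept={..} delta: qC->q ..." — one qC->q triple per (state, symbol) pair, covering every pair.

Fold the examples into a partial DFA from state 0: repeatedly fix the first undefined (state, symbol) met by the shortest-then-alphabetical prefix, trying targets in increasing order and rejecting any under which an Accept and a Reject string meet in one state with the same remainder; add a state when all current targets are rejected. Accepting states are where Accept strings end.
a: 0a undefined. 0a->0: ok.
b: 0b undefined. 0b->0: ok.
c: 0c undefined. 0c->0: no, aac/ccbc meet in 0. Open state 1: 0c->1.
ca: 1a undefined. 1a->0: ok.
cb: 1b undefined. 1b->0: ok.
cc: 1c undefined. 1c->0: no, aac/ccbc meet in 1. 1c->1: no, aac/ccbc meet in 1. Open state 2: 1c->2.
ccb: 2b undefined. 2b->0: no, aac/ccbc meet in 1. 2b->1: no, bb/ccba meet in 0. 2b->2: no, aacca/ccba meet in 2 with "a" left. Open state 3: 2b->3.
ccc: 2c undefined. 2c->0: ok.
ccba: 3a undefined. 3a->0: no, bb/ccba meet in 0. 3a->1: no, aac/ccba meet in 1. 3a->2: ok.
ccbb: 3b undefined. 3b->0: ok.
ccbc: 3c undefined. 3c->0: no, bb/ccbc meet in 0. 3c->1: no, aac/ccbc meet in 1. 3c->2: ok.
aacca: 2a undefined. 2a->0: ok.
All examples now run through 4 states with every (state, symbol) defined. Accept strings end in {0,1}, Reject strings end in {2}; accept={0,1}.

states=4 start=0 accept={0,1} delta: 0a->0 0b->0 0c->1 1a->0 1b->0 1c->2 2a->0 2b->3 2c->0 3a->2 3b->0 3c->2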